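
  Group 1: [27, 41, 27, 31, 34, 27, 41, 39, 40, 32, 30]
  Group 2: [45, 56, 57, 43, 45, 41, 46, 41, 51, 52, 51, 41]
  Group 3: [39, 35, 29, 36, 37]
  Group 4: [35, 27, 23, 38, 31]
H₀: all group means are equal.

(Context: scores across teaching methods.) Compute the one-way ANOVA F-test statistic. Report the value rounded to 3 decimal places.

Group means [33.55, 47.42, 35.20, 30.80], grand mean 38.424
SSB = Σnᵢ(x̄ᵢ−x̄)² = 1574.817; SSW = ΣΣ(x−x̄ᵢ)² = 903.244
MSB = 1574.817/3 = 524.9389; MSW = 903.244/29 = 31.1463
F = MSB/MSW = 16.8539
df = (3, 29)

test statistic = 16.854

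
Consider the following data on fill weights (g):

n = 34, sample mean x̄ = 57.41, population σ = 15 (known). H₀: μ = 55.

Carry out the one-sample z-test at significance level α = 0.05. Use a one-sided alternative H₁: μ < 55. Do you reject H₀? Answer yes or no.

reject H₀: no

SE = σ/√n = 15/√34 = 2.5725
z = (x̄−μ₀)/SE = (57.41−55)/2.5725 = 0.9368
p-value (one-sided, H₁ less) = 0.82558
At α=0.05: p ≥ α → fail to reject H₀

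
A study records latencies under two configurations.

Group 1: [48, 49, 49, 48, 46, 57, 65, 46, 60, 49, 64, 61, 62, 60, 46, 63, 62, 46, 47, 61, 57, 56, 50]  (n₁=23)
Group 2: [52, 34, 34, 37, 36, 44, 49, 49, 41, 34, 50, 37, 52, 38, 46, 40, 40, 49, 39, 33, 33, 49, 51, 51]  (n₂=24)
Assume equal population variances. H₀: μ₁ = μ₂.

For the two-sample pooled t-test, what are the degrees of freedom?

df = n₁ + n₂ − 2 = 23 + 24 − 2 = 45

degrees of freedom = 45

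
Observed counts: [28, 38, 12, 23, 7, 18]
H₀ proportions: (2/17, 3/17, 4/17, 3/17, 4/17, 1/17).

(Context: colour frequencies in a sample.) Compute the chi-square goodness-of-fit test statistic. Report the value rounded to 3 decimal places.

n = 126; E_i = n·p_i = [14.82, 22.24, 29.65, 22.24, 29.65, 7.41]
χ² = (28−14.82)²/14.82 + (38−22.24)²/22.24 + (12−29.65)²/29.65 + (23−22.24)²/22.24 + (7−29.65)²/29.65 + (18−7.41)²/7.41 = 65.8459
df = 5

test statistic = 65.846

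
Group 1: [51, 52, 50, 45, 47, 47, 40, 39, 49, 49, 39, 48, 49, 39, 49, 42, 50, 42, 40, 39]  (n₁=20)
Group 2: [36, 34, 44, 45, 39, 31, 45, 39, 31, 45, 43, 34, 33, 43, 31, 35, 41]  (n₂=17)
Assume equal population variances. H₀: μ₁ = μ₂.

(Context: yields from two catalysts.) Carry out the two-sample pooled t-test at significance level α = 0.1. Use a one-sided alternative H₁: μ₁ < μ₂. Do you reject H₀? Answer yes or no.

x̄₁=45.300, s₁=4.736, n₁=20
x̄₂=38.176, s₂=5.365, n₂=17
s_p² = [19·4.736² + 16·5.365²]/35 = 25.3334
SE = √(s_p²·(1/20+1/17)) = 1.6604
t = (45.300−38.176)/1.6604 = 4.2903
df = 35
p-value (one-sided, H₁ less) = 0.99993
At α=0.1: p ≥ α → fail to reject H₀

reject H₀: no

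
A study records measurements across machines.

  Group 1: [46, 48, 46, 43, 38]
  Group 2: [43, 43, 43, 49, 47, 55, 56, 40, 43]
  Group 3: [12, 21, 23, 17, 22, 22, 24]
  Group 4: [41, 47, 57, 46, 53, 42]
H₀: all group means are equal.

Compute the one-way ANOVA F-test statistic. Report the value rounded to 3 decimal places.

test statistic = 44.059

Group means [44.20, 46.56, 20.14, 47.67], grand mean 39.519
SSB = Σnᵢ(x̄ᵢ−x̄)² = 3581.528; SSW = ΣΣ(x−x̄ᵢ)² = 623.213
MSB = 3581.528/3 = 1193.8427; MSW = 623.213/23 = 27.0962
F = MSB/MSW = 44.0594
df = (3, 23)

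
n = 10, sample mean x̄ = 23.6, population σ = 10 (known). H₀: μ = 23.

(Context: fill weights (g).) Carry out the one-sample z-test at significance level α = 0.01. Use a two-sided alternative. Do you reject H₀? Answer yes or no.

reject H₀: no

SE = σ/√n = 10/√10 = 3.1623
z = (x̄−μ₀)/SE = (23.6−23)/3.1623 = 0.1897
p-value (two-sided) = 0.84952
At α=0.01: p ≥ α → fail to reject H₀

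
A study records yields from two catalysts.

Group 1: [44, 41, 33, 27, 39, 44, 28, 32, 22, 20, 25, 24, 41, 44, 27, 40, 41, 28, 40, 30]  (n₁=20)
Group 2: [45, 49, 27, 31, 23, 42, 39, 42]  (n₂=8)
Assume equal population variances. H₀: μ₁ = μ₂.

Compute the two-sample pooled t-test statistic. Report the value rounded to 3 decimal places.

x̄₁=33.500, s₁=8.114, n₁=20
x̄₂=37.250, s₂=9.208, n₂=8
s_p² = [19·8.114² + 7·9.208²]/26 = 70.9423
SE = √(s_p²·(1/20+1/8)) = 3.5235
t = (33.500−37.250)/3.5235 = -1.0643
df = 26

test statistic = -1.064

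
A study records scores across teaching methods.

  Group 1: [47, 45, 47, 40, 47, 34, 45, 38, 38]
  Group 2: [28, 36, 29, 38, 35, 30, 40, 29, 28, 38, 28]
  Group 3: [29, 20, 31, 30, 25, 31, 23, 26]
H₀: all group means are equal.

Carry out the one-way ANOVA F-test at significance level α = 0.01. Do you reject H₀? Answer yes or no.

Group means [42.33, 32.64, 26.88], grand mean 34.107
SSB = Σnᵢ(x̄ᵢ−x̄)² = 1051.258; SSW = ΣΣ(x−x̄ᵢ)² = 533.420
MSB = 1051.258/2 = 525.6291; MSW = 533.420/25 = 21.3368
F = MSB/MSW = 24.6348
df = (2, 25)
p-value (upper-tail) = 0.00000
At α=0.01: p < α → reject H₀

reject H₀: yes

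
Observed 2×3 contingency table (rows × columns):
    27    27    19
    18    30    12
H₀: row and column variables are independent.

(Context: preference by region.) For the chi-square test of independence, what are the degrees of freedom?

degrees of freedom = 2

df = (r−1)(c−1) = (2−1)·(3−1) = 2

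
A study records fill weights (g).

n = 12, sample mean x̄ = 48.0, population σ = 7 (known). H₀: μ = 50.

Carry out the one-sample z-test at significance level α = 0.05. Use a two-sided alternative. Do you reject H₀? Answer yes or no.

SE = σ/√n = 7/√12 = 2.0207
z = (x̄−μ₀)/SE = (48.0−50)/2.0207 = -0.9897
p-value (two-sided) = 0.32230
At α=0.05: p ≥ α → fail to reject H₀

reject H₀: no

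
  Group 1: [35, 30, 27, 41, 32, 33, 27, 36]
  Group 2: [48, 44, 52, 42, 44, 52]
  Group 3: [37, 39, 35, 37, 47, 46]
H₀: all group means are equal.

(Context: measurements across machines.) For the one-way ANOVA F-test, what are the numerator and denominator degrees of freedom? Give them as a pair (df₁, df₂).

k = 3 groups, N = 20 total
df = (k−1, N−k) = (3−1, 20−3) = (2, 17)

degrees of freedom = [2, 17]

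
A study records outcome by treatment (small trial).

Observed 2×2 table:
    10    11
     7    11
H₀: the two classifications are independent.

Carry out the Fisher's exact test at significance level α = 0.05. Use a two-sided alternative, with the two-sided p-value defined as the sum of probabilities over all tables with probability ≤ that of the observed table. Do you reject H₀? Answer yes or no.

Margins: r₁=21, r₂=18, c₁=17, c₂=22, n=39
p_obs = C(21,10)·C(18,7)/C(39,17); sum pmf over tables with pmf ≤ p_obs
p-value (two-sided) = 0.74791
At α=0.05: p ≥ α → fail to reject H₀

reject H₀: no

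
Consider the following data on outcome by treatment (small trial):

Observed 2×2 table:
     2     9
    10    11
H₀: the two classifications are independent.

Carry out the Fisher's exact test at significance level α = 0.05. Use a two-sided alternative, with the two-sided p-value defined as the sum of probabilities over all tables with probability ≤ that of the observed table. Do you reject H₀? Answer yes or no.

Margins: r₁=11, r₂=21, c₁=12, c₂=20, n=32
p_obs = C(11,2)·C(21,10)/C(32,12); sum pmf over tables with pmf ≤ p_obs
p-value (two-sided) = 0.13885
At α=0.05: p ≥ α → fail to reject H₀

reject H₀: no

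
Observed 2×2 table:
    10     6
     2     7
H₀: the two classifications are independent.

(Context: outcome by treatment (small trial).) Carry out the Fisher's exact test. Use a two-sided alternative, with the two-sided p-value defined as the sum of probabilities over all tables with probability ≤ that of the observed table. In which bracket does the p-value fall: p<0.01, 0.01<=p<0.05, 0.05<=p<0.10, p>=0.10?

Margins: r₁=16, r₂=9, c₁=12, c₂=13, n=25
p_obs = C(16,10)·C(9,2)/C(25,12); sum pmf over tables with pmf ≤ p_obs
p-value (two-sided) = 0.09684
→ bracket: 0.05<=p<0.10

p-value bracket: 0.05<=p<0.10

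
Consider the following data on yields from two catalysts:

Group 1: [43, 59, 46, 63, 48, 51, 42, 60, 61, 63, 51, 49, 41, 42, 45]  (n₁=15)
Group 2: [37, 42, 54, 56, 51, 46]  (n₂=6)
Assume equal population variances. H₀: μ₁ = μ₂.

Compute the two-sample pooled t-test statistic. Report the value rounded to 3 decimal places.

x̄₁=50.933, s₁=8.163, n₁=15
x̄₂=47.667, s₂=7.339, n₂=6
s_p² = [14·8.163² + 5·7.339²]/19 = 63.2772
SE = √(s_p²·(1/15+1/6)) = 3.8425
t = (50.933−47.667)/3.8425 = 0.8501
df = 19

test statistic = 0.850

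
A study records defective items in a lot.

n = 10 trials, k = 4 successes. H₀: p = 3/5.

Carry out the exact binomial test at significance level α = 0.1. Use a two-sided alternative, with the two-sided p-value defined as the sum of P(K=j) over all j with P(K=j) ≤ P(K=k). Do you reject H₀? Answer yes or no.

reject H₀: no

Exact binomial: n=10, k=4, p₀=3/5=0.6000
P(X=j) = C(n,j)·p₀^j·(1−p₀)^(n−j); p = Σ P(X=j) over j with P(X=j) ≤ P(X=4)
p-value (two-sided) = 0.21260
At α=0.1: p ≥ α → fail to reject H₀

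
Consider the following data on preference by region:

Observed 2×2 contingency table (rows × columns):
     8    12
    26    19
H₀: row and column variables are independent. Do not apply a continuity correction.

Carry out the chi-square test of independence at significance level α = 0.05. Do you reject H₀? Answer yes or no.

Row totals [20, 45], col totals [34, 31], n=65
χ² = (8−10.46)²/10.46 + (12−9.54)²/9.54 + (26−23.54)²/23.54 + (19−21.46)²/21.46 = 1.7542
df = 1
p-value (upper-tail) = 0.18535
At α=0.05: p ≥ α → fail to reject H₀

reject H₀: no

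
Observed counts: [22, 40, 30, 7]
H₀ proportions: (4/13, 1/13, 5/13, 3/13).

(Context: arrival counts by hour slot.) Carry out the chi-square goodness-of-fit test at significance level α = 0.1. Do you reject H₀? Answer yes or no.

reject H₀: yes

n = 99; E_i = n·p_i = [30.46, 7.62, 38.08, 22.85]
χ² = (22−30.46)²/30.46 + (40−7.62)²/7.62 + (30−38.08)²/38.08 + (7−22.85)²/22.85 = 152.7710
df = 3
p-value (upper-tail) = 0.00000
At α=0.1: p < α → reject H₀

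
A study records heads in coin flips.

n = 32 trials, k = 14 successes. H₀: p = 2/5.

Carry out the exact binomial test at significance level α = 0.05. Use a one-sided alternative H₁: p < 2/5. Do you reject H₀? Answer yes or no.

reject H₀: no

Exact binomial: n=32, k=14, p₀=2/5=0.4000
P(X≤14) from Σ C(n,i)·p₀^i·(1−p₀)^(n−i)
p-value (one-sided, H₁ less) = 0.73238
At α=0.05: p ≥ α → fail to reject H₀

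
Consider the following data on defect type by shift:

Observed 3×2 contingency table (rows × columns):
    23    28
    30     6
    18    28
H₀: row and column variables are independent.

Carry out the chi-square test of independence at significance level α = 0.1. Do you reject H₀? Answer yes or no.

reject H₀: yes

Row totals [51, 36, 46], col totals [71, 62], n=133
χ² = (23−27.23)²/27.23 + (28−23.77)²/23.77 + (30−19.22)²/19.22 + (6−16.78)²/16.78 + (18−24.56)²/24.56 + (28−21.44)²/21.44 = 18.1381
df = 2
p-value (upper-tail) = 0.00012
At α=0.1: p < α → reject H₀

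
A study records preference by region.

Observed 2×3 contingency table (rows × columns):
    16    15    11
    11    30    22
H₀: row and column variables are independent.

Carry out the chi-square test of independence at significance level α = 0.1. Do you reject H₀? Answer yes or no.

Row totals [42, 63], col totals [27, 45, 33], n=105
χ² = (16−10.80)²/10.80 + (15−18.00)²/18.00 + (11−13.20)²/13.20 + (11−16.20)²/16.20 + (30−27.00)²/27.00 + (22−19.80)²/19.80 = 5.6173
df = 2
p-value (upper-tail) = 0.06029
At α=0.1: p < α → reject H₀

reject H₀: yes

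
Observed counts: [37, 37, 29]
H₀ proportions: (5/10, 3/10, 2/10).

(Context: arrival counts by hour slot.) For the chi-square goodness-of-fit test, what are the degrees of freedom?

degrees of freedom = 2

df = k − 1 = 3 − 1 = 2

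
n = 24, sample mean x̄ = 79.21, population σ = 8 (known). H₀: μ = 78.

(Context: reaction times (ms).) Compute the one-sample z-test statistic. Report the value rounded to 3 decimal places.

test statistic = 0.741

SE = σ/√n = 8/√24 = 1.6330
z = (x̄−μ₀)/SE = (79.21−78)/1.6330 = 0.7410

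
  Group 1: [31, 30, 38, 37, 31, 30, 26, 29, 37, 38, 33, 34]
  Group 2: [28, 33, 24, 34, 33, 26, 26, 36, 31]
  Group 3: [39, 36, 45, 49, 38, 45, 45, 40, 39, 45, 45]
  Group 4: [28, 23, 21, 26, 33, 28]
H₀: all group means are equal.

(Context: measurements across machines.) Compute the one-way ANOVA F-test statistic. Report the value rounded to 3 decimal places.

Group means [32.83, 30.11, 42.36, 26.50], grand mean 33.947
SSB = Σnᵢ(x̄ᵢ−x̄)² = 1259.294; SSW = ΣΣ(x−x̄ᵢ)² = 572.601
MSB = 1259.294/3 = 419.7646; MSW = 572.601/34 = 16.8412
F = MSB/MSW = 24.9249
df = (3, 34)

test statistic = 24.925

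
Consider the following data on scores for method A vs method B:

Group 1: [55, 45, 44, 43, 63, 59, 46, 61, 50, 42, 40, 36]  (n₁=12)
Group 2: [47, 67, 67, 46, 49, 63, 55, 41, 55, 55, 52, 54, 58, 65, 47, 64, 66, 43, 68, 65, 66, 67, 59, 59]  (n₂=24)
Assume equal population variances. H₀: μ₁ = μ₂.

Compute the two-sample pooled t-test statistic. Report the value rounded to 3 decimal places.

x̄₁=48.667, s₁=8.845, n₁=12
x̄₂=57.417, s₂=8.556, n₂=24
s_p² = [11·8.845² + 23·8.556²]/34 = 74.8382
SE = √(s_p²·(1/12+1/24)) = 3.0586
t = (48.667−57.417)/3.0586 = -2.8608
df = 34

test statistic = -2.861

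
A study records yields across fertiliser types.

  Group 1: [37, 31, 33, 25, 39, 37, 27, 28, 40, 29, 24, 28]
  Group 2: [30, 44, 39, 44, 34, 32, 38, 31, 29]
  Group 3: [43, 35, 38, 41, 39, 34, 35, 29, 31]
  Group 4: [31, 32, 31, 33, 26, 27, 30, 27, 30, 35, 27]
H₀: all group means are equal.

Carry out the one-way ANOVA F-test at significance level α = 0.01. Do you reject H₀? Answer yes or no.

Group means [31.50, 35.67, 36.11, 29.91], grand mean 33.000
SSB = Σnᵢ(x̄ᵢ−x̄)² = 283.202; SSW = ΣΣ(x−x̄ᵢ)² = 860.798
MSB = 283.202/3 = 94.4007; MSW = 860.798/37 = 23.2648
F = MSB/MSW = 4.0577
df = (3, 37)
p-value (upper-tail) = 0.01371
At α=0.01: p ≥ α → fail to reject H₀

reject H₀: no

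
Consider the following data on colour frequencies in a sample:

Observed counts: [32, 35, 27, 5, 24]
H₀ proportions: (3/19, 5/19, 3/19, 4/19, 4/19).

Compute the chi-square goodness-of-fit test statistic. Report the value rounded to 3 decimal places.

n = 123; E_i = n·p_i = [19.42, 32.37, 19.42, 25.89, 25.89]
χ² = (32−19.42)²/19.42 + (35−32.37)²/32.37 + (27−19.42)²/19.42 + (5−25.89)²/25.89 + (24−25.89)²/25.89 = 28.3178
df = 4

test statistic = 28.318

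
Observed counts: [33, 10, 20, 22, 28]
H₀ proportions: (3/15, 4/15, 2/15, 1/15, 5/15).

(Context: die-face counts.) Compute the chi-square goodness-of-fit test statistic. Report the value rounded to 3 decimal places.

n = 113; E_i = n·p_i = [22.60, 30.13, 15.07, 7.53, 37.67]
χ² = (33−22.60)²/22.60 + (10−30.13)²/30.13 + (20−15.07)²/15.07 + (22−7.53)²/7.53 + (28−37.67)²/37.67 = 50.1150
df = 4

test statistic = 50.115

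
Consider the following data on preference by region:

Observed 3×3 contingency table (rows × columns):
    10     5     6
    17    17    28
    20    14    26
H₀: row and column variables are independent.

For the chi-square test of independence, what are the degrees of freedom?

df = (r−1)(c−1) = (3−1)·(3−1) = 4

degrees of freedom = 4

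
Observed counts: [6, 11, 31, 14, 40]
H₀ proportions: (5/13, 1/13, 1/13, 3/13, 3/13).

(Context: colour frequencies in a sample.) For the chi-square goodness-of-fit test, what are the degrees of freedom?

degrees of freedom = 4

df = k − 1 = 5 − 1 = 4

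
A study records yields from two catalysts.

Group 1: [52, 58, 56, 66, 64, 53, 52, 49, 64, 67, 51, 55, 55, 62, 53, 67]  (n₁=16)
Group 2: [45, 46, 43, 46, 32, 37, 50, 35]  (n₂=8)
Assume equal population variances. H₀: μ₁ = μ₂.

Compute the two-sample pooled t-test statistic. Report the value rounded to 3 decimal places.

test statistic = 5.888

x̄₁=57.750, s₁=6.256, n₁=16
x̄₂=41.750, s₂=6.319, n₂=8
s_p² = [15·6.256² + 7·6.319²]/22 = 39.3864
SE = √(s_p²·(1/16+1/8)) = 2.7175
t = (57.750−41.750)/2.7175 = 5.8877
df = 22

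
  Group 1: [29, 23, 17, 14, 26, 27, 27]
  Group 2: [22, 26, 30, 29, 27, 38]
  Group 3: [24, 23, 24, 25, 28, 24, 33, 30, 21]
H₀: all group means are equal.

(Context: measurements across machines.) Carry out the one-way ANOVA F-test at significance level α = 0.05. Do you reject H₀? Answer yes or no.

reject H₀: no

Group means [23.29, 28.67, 25.78], grand mean 25.773
SSB = Σnᵢ(x̄ᵢ−x̄)² = 93.546; SSW = ΣΣ(x−x̄ᵢ)² = 452.317
MSB = 93.546/2 = 46.7731; MSW = 452.317/19 = 23.8062
F = MSB/MSW = 1.9647
df = (2, 19)
p-value (upper-tail) = 0.16765
At α=0.05: p ≥ α → fail to reject H₀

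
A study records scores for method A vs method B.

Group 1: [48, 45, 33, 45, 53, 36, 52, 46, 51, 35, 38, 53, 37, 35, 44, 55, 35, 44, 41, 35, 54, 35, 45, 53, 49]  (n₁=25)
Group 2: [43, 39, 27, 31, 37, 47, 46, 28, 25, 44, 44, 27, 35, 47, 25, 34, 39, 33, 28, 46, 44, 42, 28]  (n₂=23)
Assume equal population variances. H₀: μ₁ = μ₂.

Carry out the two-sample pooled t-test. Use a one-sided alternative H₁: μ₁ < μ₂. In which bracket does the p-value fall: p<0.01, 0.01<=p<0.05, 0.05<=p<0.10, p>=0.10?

x̄₁=43.880, s₁=7.384, n₁=25
x̄₂=36.478, s₂=7.885, n₂=23
s_p² = [24·7.384² + 22·7.885²]/46 = 58.1822
SE = √(s_p²·(1/25+1/23)) = 2.2038
t = (43.880−36.478)/2.2038 = 3.3586
df = 46
p-value (one-sided, H₁ less) = 0.99921
→ bracket: p>=0.10

p-value bracket: p>=0.10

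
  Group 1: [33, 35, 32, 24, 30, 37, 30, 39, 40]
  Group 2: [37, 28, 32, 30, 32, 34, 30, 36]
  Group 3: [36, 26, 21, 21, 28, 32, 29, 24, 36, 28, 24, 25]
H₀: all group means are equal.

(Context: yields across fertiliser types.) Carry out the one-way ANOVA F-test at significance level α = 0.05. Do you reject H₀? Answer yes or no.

reject H₀: yes

Group means [33.33, 32.38, 27.50], grand mean 30.655
SSB = Σnᵢ(x̄ᵢ−x̄)² = 207.677; SSW = ΣΣ(x−x̄ᵢ)² = 556.875
MSB = 207.677/2 = 103.8384; MSW = 556.875/26 = 21.4183
F = MSB/MSW = 4.8481
df = (2, 26)
p-value (upper-tail) = 0.01624
At α=0.05: p < α → reject H₀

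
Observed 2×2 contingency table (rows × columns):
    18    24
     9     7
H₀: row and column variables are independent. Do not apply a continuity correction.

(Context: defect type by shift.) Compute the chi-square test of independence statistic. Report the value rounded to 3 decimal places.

test statistic = 0.835

Row totals [42, 16], col totals [27, 31], n=58
χ² = (18−19.55)²/19.55 + (24−22.45)²/22.45 + (9−7.45)²/7.45 + (7−8.55)²/8.55 = 0.8353
df = 1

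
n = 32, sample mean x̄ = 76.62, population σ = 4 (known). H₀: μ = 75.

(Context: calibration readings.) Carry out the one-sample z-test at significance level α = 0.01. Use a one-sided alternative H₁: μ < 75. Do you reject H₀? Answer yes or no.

reject H₀: no

SE = σ/√n = 4/√32 = 0.7071
z = (x̄−μ₀)/SE = (76.62−75)/0.7071 = 2.2910
p-value (one-sided, H₁ less) = 0.98902
At α=0.01: p ≥ α → fail to reject H₀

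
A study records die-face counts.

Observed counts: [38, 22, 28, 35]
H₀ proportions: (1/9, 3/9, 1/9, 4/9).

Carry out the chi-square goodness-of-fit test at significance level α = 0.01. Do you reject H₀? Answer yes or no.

reject H₀: yes

n = 123; E_i = n·p_i = [13.67, 41.00, 13.67, 54.67]
χ² = (38−13.67)²/13.67 + (22−41.00)²/41.00 + (28−13.67)²/13.67 + (35−54.67)²/54.67 = 74.2378
df = 3
p-value (upper-tail) = 0.00000
At α=0.01: p < α → reject H₀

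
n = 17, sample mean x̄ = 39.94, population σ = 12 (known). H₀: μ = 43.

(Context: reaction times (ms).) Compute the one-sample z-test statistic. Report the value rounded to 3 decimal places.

test statistic = -1.051

SE = σ/√n = 12/√17 = 2.9104
z = (x̄−μ₀)/SE = (39.94−43)/2.9104 = -1.0514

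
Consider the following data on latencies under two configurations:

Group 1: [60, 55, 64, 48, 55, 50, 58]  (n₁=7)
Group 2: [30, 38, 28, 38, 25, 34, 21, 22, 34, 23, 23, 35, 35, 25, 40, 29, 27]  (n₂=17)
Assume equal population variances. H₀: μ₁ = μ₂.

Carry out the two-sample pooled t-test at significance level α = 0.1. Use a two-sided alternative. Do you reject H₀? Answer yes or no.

x̄₁=55.714, s₁=5.559, n₁=7
x̄₂=29.824, s₂=6.207, n₂=17
s_p² = [6·5.559² + 16·6.207²]/22 = 36.4500
SE = √(s_p²·(1/7+1/17)) = 2.7113
t = (55.714−29.824)/2.7113 = 9.5491
df = 22
p-value (two-sided) = 0.00000
At α=0.1: p < α → reject H₀

reject H₀: yes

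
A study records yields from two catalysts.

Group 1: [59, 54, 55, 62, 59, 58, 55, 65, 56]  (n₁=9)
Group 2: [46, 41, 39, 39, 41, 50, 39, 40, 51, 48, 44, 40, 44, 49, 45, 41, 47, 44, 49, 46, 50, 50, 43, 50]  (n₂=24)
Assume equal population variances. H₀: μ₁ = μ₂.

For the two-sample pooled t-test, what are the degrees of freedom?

df = n₁ + n₂ − 2 = 9 + 24 − 2 = 31

degrees of freedom = 31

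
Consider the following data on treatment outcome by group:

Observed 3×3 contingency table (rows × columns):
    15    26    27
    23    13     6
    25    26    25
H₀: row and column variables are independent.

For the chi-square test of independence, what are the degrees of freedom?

degrees of freedom = 4

df = (r−1)(c−1) = (3−1)·(3−1) = 4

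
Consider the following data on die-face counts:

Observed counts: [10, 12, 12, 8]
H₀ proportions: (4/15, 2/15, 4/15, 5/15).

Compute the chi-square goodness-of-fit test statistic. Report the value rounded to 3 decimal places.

n = 42; E_i = n·p_i = [11.20, 5.60, 11.20, 14.00]
χ² = (10−11.20)²/11.20 + (12−5.60)²/5.60 + (12−11.20)²/11.20 + (8−14.00)²/14.00 = 10.0714
df = 3

test statistic = 10.071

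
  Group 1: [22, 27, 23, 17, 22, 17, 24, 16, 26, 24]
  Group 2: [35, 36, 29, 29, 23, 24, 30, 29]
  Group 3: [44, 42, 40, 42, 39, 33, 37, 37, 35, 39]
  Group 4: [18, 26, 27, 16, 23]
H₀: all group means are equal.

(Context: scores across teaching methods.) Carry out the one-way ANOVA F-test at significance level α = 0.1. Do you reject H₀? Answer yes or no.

Group means [21.80, 29.38, 38.80, 22.00], grand mean 28.818
SSB = Σnᵢ(x̄ᵢ−x̄)² = 1723.834; SSW = ΣΣ(x−x̄ᵢ)² = 479.075
MSB = 1723.834/3 = 574.6114; MSW = 479.075/29 = 16.5198
F = MSB/MSW = 34.7831
df = (3, 29)
p-value (upper-tail) = 0.00000
At α=0.1: p < α → reject H₀

reject H₀: yes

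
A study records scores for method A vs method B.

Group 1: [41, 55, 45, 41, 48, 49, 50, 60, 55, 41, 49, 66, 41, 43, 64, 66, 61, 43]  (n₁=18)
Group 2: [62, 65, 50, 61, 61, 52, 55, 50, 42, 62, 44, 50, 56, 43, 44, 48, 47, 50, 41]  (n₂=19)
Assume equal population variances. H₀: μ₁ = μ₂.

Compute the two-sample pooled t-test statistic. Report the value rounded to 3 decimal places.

x̄₁=51.000, s₁=9.120, n₁=18
x̄₂=51.737, s₂=7.607, n₂=19
s_p² = [17·9.120² + 18·7.607²]/35 = 70.1624
SE = √(s_p²·(1/18+1/19)) = 2.7551
t = (51.000−51.737)/2.7551 = -0.2674
df = 35

test statistic = -0.267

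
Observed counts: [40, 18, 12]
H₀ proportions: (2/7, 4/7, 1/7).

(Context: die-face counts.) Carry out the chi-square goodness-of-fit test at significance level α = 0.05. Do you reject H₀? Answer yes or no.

reject H₀: yes

n = 70; E_i = n·p_i = [20.00, 40.00, 10.00]
χ² = (40−20.00)²/20.00 + (18−40.00)²/40.00 + (12−10.00)²/10.00 = 32.5000
df = 2
p-value (upper-tail) = 0.00000
At α=0.05: p < α → reject H₀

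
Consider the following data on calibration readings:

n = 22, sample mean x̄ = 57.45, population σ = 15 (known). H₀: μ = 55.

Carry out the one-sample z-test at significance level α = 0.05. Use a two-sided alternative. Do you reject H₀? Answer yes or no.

SE = σ/√n = 15/√22 = 3.1980
z = (x̄−μ₀)/SE = (57.45−55)/3.1980 = 0.7661
p-value (two-sided) = 0.44362
At α=0.05: p ≥ α → fail to reject H₀

reject H₀: no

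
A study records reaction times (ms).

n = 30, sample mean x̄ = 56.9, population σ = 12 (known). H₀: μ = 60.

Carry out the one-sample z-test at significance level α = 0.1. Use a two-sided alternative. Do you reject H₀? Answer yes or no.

reject H₀: no

SE = σ/√n = 12/√30 = 2.1909
z = (x̄−μ₀)/SE = (56.9−60)/2.1909 = -1.4149
p-value (two-sided) = 0.15708
At α=0.1: p ≥ α → fail to reject H₀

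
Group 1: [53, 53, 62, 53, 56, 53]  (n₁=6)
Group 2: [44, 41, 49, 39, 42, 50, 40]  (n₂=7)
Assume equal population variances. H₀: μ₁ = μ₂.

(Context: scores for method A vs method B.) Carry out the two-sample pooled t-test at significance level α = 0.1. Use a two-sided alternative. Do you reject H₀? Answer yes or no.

x̄₁=55.000, s₁=3.633, n₁=6
x̄₂=43.571, s₂=4.353, n₂=7
s_p² = [5·3.633² + 6·4.353²]/11 = 16.3377
SE = √(s_p²·(1/6+1/7)) = 2.2488
t = (55.000−43.571)/2.2488 = 5.0822
df = 11
p-value (two-sided) = 0.00035
At α=0.1: p < α → reject H₀

reject H₀: yes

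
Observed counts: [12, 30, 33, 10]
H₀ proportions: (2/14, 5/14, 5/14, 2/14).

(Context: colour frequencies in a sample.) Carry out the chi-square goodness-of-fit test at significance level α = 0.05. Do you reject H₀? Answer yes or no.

n = 85; E_i = n·p_i = [12.14, 30.36, 30.36, 12.14]
χ² = (12−12.14)²/12.14 + (30−30.36)²/30.36 + (33−30.36)²/30.36 + (10−12.14)²/12.14 = 0.6141
df = 3
p-value (upper-tail) = 0.89319
At α=0.05: p ≥ α → fail to reject H₀

reject H₀: no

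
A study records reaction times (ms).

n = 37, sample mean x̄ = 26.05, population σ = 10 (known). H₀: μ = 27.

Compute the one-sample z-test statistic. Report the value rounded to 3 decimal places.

test statistic = -0.578

SE = σ/√n = 10/√37 = 1.6440
z = (x̄−μ₀)/SE = (26.05−27)/1.6440 = -0.5779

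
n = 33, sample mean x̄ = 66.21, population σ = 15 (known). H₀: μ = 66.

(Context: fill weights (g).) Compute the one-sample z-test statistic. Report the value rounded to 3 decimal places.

SE = σ/√n = 15/√33 = 2.6112
z = (x̄−μ₀)/SE = (66.21−66)/2.6112 = 0.0804

test statistic = 0.080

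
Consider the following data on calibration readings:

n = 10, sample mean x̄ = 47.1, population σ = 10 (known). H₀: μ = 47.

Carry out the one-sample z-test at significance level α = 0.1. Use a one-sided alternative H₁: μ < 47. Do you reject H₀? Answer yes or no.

SE = σ/√n = 10/√10 = 3.1623
z = (x̄−μ₀)/SE = (47.1−47)/3.1623 = 0.0316
p-value (one-sided, H₁ less) = 0.51261
At α=0.1: p ≥ α → fail to reject H₀

reject H₀: no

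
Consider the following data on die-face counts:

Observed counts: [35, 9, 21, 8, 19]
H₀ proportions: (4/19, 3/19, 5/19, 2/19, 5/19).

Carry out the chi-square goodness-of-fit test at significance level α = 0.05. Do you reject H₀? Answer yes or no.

n = 92; E_i = n·p_i = [19.37, 14.53, 24.21, 9.68, 24.21]
χ² = (35−19.37)²/19.37 + (9−14.53)²/14.53 + (21−24.21)²/24.21 + (8−9.68)²/9.68 + (19−24.21)²/24.21 = 16.5582
df = 4
p-value (upper-tail) = 0.00235
At α=0.05: p < α → reject H₀

reject H₀: yes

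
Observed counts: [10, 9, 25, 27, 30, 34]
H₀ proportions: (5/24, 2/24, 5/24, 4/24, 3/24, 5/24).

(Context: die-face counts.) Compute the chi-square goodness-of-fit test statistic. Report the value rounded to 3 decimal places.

test statistic = 24.813

n = 135; E_i = n·p_i = [28.12, 11.25, 28.12, 22.50, 16.88, 28.12]
χ² = (10−28.12)²/28.12 + (9−11.25)²/11.25 + (25−28.12)²/28.12 + (27−22.50)²/22.50 + (30−16.88)²/16.88 + (34−28.12)²/28.12 = 24.8133
df = 5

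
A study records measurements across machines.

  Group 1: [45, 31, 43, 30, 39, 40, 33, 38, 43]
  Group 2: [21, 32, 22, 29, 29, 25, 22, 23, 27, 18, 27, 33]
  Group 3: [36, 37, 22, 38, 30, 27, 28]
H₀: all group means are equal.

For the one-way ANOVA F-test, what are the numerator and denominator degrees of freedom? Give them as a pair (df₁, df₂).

degrees of freedom = [2, 25]

k = 3 groups, N = 28 total
df = (k−1, N−k) = (3−1, 28−3) = (2, 25)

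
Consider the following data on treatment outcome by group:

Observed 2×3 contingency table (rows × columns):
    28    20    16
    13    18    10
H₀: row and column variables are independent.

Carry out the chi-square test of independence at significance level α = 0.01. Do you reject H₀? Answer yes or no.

Row totals [64, 41], col totals [41, 38, 26], n=105
χ² = (28−24.99)²/24.99 + (20−23.16)²/23.16 + (16−15.85)²/15.85 + (13−16.01)²/16.01 + (18−14.84)²/14.84 + (10−10.15)²/10.15 = 2.0373
df = 2
p-value (upper-tail) = 0.36107
At α=0.01: p ≥ α → fail to reject H₀

reject H₀: no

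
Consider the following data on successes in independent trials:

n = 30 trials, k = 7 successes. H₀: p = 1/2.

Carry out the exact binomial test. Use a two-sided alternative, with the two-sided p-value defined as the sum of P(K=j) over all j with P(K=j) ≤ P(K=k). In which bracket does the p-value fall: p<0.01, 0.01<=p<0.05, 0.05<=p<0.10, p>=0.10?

p-value bracket: p<0.01

Exact binomial: n=30, k=7, p₀=1/2=0.5000
P(X=j) = C(n,j)·p₀^j·(1−p₀)^(n−j); p = Σ P(X=j) over j with P(X=j) ≤ P(X=7)
p-value (two-sided) = 0.00522
→ bracket: p<0.01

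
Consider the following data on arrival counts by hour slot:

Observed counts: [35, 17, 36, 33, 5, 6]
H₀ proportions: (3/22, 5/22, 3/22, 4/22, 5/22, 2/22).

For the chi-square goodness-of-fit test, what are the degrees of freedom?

df = k − 1 = 6 − 1 = 5

degrees of freedom = 5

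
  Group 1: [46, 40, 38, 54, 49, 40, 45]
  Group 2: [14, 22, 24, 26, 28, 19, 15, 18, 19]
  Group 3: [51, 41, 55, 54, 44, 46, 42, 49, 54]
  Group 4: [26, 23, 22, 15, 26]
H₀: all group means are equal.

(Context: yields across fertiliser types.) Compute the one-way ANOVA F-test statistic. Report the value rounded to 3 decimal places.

Group means [44.57, 20.56, 48.44, 22.40], grand mean 34.833
SSB = Σnᵢ(x̄ᵢ−x̄)² = 4938.808; SSW = ΣΣ(x−x̄ᵢ)² = 695.359
MSB = 4938.808/3 = 1646.2693; MSW = 695.359/26 = 26.7446
F = MSB/MSW = 61.5553
df = (3, 26)

test statistic = 61.555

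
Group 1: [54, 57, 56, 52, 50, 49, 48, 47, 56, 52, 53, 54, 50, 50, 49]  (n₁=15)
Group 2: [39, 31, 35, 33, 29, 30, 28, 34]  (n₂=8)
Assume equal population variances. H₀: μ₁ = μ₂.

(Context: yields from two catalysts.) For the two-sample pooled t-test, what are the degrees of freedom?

degrees of freedom = 21

df = n₁ + n₂ − 2 = 15 + 8 − 2 = 21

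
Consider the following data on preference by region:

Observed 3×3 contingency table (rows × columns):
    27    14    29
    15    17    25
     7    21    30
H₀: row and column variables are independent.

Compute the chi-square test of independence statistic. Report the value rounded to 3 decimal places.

test statistic = 12.246

Row totals [70, 57, 58], col totals [49, 52, 84], n=185
χ² = (27−18.54)²/18.54 + (14−19.68)²/19.68 + (29−31.78)²/31.78 + (15−15.10)²/15.10 + (17−16.02)²/16.02 + (25−25.88)²/25.88 + (7−15.36)²/15.36 + (21−16.30)²/16.30 + (30−26.34)²/26.34 = 12.2464
df = 4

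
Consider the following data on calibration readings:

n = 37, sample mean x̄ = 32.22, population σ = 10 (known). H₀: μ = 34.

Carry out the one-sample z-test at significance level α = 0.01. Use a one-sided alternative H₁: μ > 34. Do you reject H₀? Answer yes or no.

reject H₀: no

SE = σ/√n = 10/√37 = 1.6440
z = (x̄−μ₀)/SE = (32.22−34)/1.6440 = -1.0827
p-value (one-sided, H₁ greater) = 0.86054
At α=0.01: p ≥ α → fail to reject H₀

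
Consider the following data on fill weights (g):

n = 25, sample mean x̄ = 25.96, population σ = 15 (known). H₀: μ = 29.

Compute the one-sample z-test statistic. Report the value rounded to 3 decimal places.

test statistic = -1.013

SE = σ/√n = 15/√25 = 3.0000
z = (x̄−μ₀)/SE = (25.96−29)/3.0000 = -1.0133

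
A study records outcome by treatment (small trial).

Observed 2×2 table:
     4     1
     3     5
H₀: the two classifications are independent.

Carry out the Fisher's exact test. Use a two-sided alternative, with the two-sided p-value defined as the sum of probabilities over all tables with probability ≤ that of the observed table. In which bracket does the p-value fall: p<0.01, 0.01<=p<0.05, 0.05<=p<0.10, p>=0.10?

Margins: r₁=5, r₂=8, c₁=7, c₂=6, n=13
p_obs = C(5,4)·C(8,3)/C(13,7); sum pmf over tables with pmf ≤ p_obs
p-value (two-sided) = 0.26573
→ bracket: p>=0.10

p-value bracket: p>=0.10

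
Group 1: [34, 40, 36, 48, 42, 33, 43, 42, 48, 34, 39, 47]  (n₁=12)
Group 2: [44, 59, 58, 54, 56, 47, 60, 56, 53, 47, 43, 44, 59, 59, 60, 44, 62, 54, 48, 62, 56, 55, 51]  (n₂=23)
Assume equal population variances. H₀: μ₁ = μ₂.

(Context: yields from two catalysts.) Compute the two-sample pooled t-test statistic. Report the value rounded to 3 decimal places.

test statistic = -6.082

x̄₁=40.500, s₁=5.469, n₁=12
x̄₂=53.522, s₂=6.266, n₂=23
s_p² = [11·5.469² + 22·6.266²]/33 = 36.1436
SE = √(s_p²·(1/12+1/23)) = 2.1409
t = (40.500−53.522)/2.1409 = -6.0824
df = 33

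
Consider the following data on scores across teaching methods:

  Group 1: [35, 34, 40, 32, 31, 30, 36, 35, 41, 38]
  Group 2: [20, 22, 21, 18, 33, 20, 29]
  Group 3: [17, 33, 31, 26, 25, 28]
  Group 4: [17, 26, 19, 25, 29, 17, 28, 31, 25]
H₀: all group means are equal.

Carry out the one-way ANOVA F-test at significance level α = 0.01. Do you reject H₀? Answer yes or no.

Group means [35.20, 23.29, 26.67, 24.11], grand mean 27.875
SSB = Σnᵢ(x̄ᵢ−x̄)² = 820.249; SSW = ΣΣ(x−x̄ᵢ)² = 681.251
MSB = 820.249/3 = 273.4164; MSW = 681.251/28 = 24.3304
F = MSB/MSW = 11.2377
df = (3, 28)
p-value (upper-tail) = 0.00005
At α=0.01: p < α → reject H₀

reject H₀: yes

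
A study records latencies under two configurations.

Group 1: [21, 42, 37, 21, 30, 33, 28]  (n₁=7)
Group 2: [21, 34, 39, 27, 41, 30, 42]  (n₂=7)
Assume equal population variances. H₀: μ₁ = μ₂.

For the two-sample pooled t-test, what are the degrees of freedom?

degrees of freedom = 12

df = n₁ + n₂ − 2 = 7 + 7 − 2 = 12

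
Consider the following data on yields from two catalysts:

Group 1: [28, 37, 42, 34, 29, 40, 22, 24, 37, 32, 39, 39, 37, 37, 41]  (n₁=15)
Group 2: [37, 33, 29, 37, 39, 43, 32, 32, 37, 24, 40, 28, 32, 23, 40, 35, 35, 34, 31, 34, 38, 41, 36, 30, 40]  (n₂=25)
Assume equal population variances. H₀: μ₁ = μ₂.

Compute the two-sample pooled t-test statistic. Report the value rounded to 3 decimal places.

test statistic = 0.074

x̄₁=34.533, s₁=6.209, n₁=15
x̄₂=34.400, s₂=5.115, n₂=25
s_p² = [14·6.209² + 24·5.115²]/38 = 30.7298
SE = √(s_p²·(1/15+1/25)) = 1.8105
t = (34.533−34.400)/1.8105 = 0.0736
df = 38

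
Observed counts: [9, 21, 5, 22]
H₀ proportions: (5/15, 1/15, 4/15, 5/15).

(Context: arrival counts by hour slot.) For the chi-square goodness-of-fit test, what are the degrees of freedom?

df = k − 1 = 4 − 1 = 3

degrees of freedom = 3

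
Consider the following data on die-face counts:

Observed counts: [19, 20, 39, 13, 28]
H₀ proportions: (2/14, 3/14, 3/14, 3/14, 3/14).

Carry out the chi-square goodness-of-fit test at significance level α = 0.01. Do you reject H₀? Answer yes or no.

n = 119; E_i = n·p_i = [17.00, 25.50, 25.50, 25.50, 25.50]
χ² = (19−17.00)²/17.00 + (20−25.50)²/25.50 + (39−25.50)²/25.50 + (13−25.50)²/25.50 + (28−25.50)²/25.50 = 14.9412
df = 4
p-value (upper-tail) = 0.00482
At α=0.01: p < α → reject H₀

reject H₀: yes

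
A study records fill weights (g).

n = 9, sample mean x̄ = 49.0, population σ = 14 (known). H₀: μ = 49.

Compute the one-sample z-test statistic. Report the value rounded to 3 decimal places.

test statistic = 0.000

SE = σ/√n = 14/√9 = 4.6667
z = (x̄−μ₀)/SE = (49.0−49)/4.6667 = 0.0000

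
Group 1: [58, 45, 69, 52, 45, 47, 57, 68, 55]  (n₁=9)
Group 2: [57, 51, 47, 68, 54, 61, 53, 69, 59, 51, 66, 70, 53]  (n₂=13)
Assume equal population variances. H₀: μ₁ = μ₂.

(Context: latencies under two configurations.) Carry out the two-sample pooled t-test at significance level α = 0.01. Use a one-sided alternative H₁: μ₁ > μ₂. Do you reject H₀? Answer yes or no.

reject H₀: no

x̄₁=55.111, s₁=9.020, n₁=9
x̄₂=58.385, s₂=7.763, n₂=13
s_p² = [8·9.020² + 12·7.763²]/20 = 68.6983
SE = √(s_p²·(1/9+1/13)) = 3.5941
t = (55.111−58.385)/3.5941 = -0.9108
df = 20
p-value (one-sided, H₁ greater) = 0.81338
At α=0.01: p ≥ α → fail to reject H₀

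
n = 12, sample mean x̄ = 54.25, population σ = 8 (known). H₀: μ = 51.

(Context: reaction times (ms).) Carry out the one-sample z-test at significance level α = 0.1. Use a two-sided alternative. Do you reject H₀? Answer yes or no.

reject H₀: no

SE = σ/√n = 8/√12 = 2.3094
z = (x̄−μ₀)/SE = (54.25−51)/2.3094 = 1.4073
p-value (two-sided) = 0.15934
At α=0.1: p ≥ α → fail to reject H₀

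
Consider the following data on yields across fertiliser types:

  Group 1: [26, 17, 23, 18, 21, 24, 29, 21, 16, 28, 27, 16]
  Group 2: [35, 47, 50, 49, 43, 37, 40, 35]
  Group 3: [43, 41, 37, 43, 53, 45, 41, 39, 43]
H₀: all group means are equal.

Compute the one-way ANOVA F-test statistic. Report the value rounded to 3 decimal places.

test statistic = 55.559

Group means [22.17, 42.00, 42.78], grand mean 34.034
SSB = Σnᵢ(x̄ᵢ−x̄)² = 2885.743; SSW = ΣΣ(x−x̄ᵢ)² = 675.222
MSB = 2885.743/2 = 1442.8716; MSW = 675.222/26 = 25.9701
F = MSB/MSW = 55.5590
df = (2, 26)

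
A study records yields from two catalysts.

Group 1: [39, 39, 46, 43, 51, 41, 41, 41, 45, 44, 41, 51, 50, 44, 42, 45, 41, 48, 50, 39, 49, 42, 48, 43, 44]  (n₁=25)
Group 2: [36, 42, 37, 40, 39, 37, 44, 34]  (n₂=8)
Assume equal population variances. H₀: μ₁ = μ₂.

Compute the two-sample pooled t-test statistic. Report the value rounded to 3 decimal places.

test statistic = 3.708

x̄₁=44.280, s₁=3.879, n₁=25
x̄₂=38.625, s₂=3.292, n₂=8
s_p² = [24·3.879² + 7·3.292²]/31 = 14.0940
SE = √(s_p²·(1/25+1/8)) = 1.5250
t = (44.280−38.625)/1.5250 = 3.7083
df = 31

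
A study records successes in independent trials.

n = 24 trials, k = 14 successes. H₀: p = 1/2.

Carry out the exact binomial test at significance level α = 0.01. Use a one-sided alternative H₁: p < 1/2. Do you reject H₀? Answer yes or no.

Exact binomial: n=24, k=14, p₀=1/2=0.5000
P(X≤14) from Σ C(n,i)·p₀^i·(1−p₀)^(n−i)
p-value (one-sided, H₁ less) = 0.84627
At α=0.01: p ≥ α → fail to reject H₀

reject H₀: no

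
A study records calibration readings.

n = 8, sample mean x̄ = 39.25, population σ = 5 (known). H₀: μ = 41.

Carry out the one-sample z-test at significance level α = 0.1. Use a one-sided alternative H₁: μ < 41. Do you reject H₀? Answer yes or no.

SE = σ/√n = 5/√8 = 1.7678
z = (x̄−μ₀)/SE = (39.25−41)/1.7678 = -0.9899
p-value (one-sided, H₁ less) = 0.16110
At α=0.1: p ≥ α → fail to reject H₀

reject H₀: no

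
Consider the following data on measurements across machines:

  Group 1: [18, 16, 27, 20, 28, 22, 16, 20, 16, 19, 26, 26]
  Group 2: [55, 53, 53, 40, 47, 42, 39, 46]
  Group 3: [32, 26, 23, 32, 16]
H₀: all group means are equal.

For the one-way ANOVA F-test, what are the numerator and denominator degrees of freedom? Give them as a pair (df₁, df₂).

degrees of freedom = [2, 22]

k = 3 groups, N = 25 total
df = (k−1, N−k) = (3−1, 25−3) = (2, 22)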